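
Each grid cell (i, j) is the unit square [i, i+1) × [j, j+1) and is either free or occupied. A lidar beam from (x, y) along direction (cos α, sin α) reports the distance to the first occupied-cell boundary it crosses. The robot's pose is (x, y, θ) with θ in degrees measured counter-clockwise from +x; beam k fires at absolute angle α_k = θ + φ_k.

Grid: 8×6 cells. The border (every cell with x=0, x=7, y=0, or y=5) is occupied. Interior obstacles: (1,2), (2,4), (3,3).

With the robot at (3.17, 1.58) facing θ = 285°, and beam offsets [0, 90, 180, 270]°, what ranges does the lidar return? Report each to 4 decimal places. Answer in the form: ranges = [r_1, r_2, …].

ranges = [0.6005, 3.9651, 2.5054, 2.2409]

beam 1: φ=0°, α=285°
  dir = (cos 285°, sin 285°) = (0.2588, -0.9659); from cell (3,1)
  next x-line at t=3.2069, next y-line at t=0.6005; Δt_x=3.8637, Δt_y=1.0353
    y: enter (3,0) at t=0.6005 ← occupied
  → r_1 = 0.6005
beam 2: φ=90°, α=15°
  dir = (cos 15°, sin 15°) = (0.9659, 0.2588); from cell (3,1)
  next x-line at t=0.8593, next y-line at t=1.6228; Δt_x=1.0353, Δt_y=3.8637
    x: enter (4,1) at t=0.8593
    y: enter (4,2) at t=1.6228
    x: enter (5,2) at t=1.8946
    x: enter (6,2) at t=2.9298
    x: enter (7,2) at t=3.9651 ← occupied
  → r_2 = 3.9651
beam 3: φ=180°, α=105°
  dir = (cos 105°, sin 105°) = (-0.2588, 0.9659); from cell (3,1)
  next x-line at t=0.6568, next y-line at t=0.4348; Δt_x=3.8637, Δt_y=1.0353
    y: enter (3,2) at t=0.4348
    x: enter (2,2) at t=0.6568
    y: enter (2,3) at t=1.4701
    y: enter (2,4) at t=2.5054 ← occupied
  → r_3 = 2.5054
beam 4: φ=270°, α=195°
  dir = (cos 195°, sin 195°) = (-0.9659, -0.2588); from cell (3,1)
  next x-line at t=0.1760, next y-line at t=2.2409; Δt_x=1.0353, Δt_y=3.8637
    x: enter (2,1) at t=0.1760
    x: enter (1,1) at t=1.2113
    y: enter (1,0) at t=2.2409 ← occupied
  → r_4 = 2.2409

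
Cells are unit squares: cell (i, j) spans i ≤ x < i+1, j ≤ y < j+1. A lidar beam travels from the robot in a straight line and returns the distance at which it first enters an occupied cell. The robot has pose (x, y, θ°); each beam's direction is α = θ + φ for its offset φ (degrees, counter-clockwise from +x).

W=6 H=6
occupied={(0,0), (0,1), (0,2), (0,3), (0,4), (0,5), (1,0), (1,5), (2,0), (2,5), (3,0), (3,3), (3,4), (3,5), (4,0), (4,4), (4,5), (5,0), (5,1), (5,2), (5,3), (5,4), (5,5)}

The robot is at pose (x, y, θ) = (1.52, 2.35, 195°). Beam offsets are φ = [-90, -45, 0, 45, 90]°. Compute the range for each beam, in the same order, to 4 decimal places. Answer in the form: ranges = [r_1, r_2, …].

ranges = [2.0091, 0.6004, 0.5383, 1.0400, 1.3976]

beam 1: φ=-90°, α=105°
  d=(-0.2588,0.9659)  start (1,2)  tX=2.0091 tY=0.6729  stride 1/|dx|=3.8637 1/|dy|=1.0353
    cross y-line → (1,3), t=0.6729
    cross y-line → (1,4), t=1.7082
    cross x-line → (0,4), t=2.0091 (wall)
  → r_1 = 2.0091
beam 2: φ=-45°, α=150°
  d=(-0.8660,0.5000)  start (1,2)  tX=0.6004 tY=1.3000  stride 1/|dx|=1.1547 1/|dy|=2.0000
    cross x-line → (0,2), t=0.6004 (wall)
  → r_2 = 0.6004
beam 3: φ=0°, α=195°
  d=(-0.9659,-0.2588)  start (1,2)  tX=0.5383 tY=1.3523  stride 1/|dx|=1.0353 1/|dy|=3.8637
    cross x-line → (0,2), t=0.5383 (wall)
  → r_3 = 0.5383
beam 4: φ=45°, α=240°
  d=(-0.5000,-0.8660)  start (1,2)  tX=1.0400 tY=0.4041  stride 1/|dx|=2.0000 1/|dy|=1.1547
    cross y-line → (1,1), t=0.4041
    cross x-line → (0,1), t=1.0400 (wall)
  → r_4 = 1.0400
beam 5: φ=90°, α=285°
  d=(0.2588,-0.9659)  start (1,2)  tX=1.8546 tY=0.3623  stride 1/|dx|=3.8637 1/|dy|=1.0353
    cross y-line → (1,1), t=0.3623
    cross y-line → (1,0), t=1.3976 (wall)
  → r_5 = 1.3976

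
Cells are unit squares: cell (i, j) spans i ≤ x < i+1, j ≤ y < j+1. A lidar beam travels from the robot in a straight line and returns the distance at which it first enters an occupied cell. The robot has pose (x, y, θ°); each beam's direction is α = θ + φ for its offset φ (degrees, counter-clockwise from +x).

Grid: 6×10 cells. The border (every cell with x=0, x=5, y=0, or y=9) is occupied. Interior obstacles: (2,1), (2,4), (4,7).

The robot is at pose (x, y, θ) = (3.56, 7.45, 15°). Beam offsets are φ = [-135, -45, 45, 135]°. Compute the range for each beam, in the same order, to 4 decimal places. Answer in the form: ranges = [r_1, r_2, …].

beam 1: φ=-135°, α=240°
  d=(-0.5000,-0.8660)  start (3,7)  tX=1.1200 tY=0.5196  stride 1/|dx|=2.0000 1/|dy|=1.1547
    cross y-line → (3,6), t=0.5196
    cross x-line → (2,6), t=1.1200
    cross y-line → (2,5), t=1.6743
    cross y-line → (2,4), t=2.8290 (wall)
  → r_1 = 2.8290
beam 2: φ=-45°, α=330°
  d=(0.8660,-0.5000)  start (3,7)  tX=0.5081 tY=0.9000  stride 1/|dx|=1.1547 1/|dy|=2.0000
    cross x-line → (4,7), t=0.5081 (wall)
  → r_2 = 0.5081
beam 3: φ=45°, α=60°
  d=(0.5000,0.8660)  start (3,7)  tX=0.8800 tY=0.6351  stride 1/|dx|=2.0000 1/|dy|=1.1547
    cross y-line → (3,8), t=0.6351
    cross x-line → (4,8), t=0.8800
    cross y-line → (4,9), t=1.7898 (wall)
  → r_3 = 1.7898
beam 4: φ=135°, α=150°
  d=(-0.8660,0.5000)  start (3,7)  tX=0.6466 tY=1.1000  stride 1/|dx|=1.1547 1/|dy|=2.0000
    cross x-line → (2,7), t=0.6466
    cross y-line → (2,8), t=1.1000
    cross x-line → (1,8), t=1.8013
    cross x-line → (0,8), t=2.9560 (wall)
  → r_4 = 2.9560

ranges = [2.8290, 0.5081, 1.7898, 2.9560]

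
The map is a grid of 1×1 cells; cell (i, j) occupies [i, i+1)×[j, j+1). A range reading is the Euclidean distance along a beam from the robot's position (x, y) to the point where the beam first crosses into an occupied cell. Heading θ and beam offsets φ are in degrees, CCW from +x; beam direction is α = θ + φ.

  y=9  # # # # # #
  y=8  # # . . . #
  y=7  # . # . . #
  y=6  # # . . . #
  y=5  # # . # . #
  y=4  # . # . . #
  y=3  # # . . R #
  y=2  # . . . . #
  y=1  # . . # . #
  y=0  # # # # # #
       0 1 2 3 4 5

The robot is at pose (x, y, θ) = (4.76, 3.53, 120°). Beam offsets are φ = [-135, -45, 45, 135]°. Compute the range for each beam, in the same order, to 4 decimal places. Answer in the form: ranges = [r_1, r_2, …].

beam 1: φ=-135°, α=345°
  d=(0.9659,-0.2588)  start (4,3)  tX=0.2485 tY=2.0478  stride 1/|dx|=1.0353 1/|dy|=3.8637
    cross x-line → (5,3), t=0.2485 (wall)
  → r_1 = 0.2485
beam 2: φ=-45°, α=75°
  d=(0.2588,0.9659)  start (4,3)  tX=0.9273 tY=0.4866  stride 1/|dx|=3.8637 1/|dy|=1.0353
    cross y-line → (4,4), t=0.4866
    cross x-line → (5,4), t=0.9273 (wall)
  → r_2 = 0.9273
beam 3: φ=45°, α=165°
  d=(-0.9659,0.2588)  start (4,3)  tX=0.7868 tY=1.8159  stride 1/|dx|=1.0353 1/|dy|=3.8637
    cross x-line → (3,3), t=0.7868
    cross y-line → (3,4), t=1.8159
    cross x-line → (2,4), t=1.8221 (wall)
  → r_3 = 1.8221
beam 4: φ=135°, α=255°
  d=(-0.2588,-0.9659)  start (4,3)  tX=2.9364 tY=0.5487  stride 1/|dx|=3.8637 1/|dy|=1.0353
    cross y-line → (4,2), t=0.5487
    cross y-line → (4,1), t=1.5840
    cross y-line → (4,0), t=2.6192 (wall)
  → r_4 = 2.6192

ranges = [0.2485, 0.9273, 1.8221, 2.6192]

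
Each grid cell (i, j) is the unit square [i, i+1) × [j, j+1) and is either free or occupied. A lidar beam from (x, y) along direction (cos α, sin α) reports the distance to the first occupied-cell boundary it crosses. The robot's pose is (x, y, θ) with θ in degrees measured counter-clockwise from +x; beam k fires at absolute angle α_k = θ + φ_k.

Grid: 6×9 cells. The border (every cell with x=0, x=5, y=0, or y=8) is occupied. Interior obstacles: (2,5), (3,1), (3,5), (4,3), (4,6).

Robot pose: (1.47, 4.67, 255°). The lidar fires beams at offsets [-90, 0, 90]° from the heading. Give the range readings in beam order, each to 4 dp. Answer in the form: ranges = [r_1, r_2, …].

ranges = [0.4866, 1.8159, 2.6192]

beam 1: φ=-90°, α=165°
  d=(-0.9659,0.2588)  start (1,4)  tX=0.4866 tY=1.2750  stride 1/|dx|=1.0353 1/|dy|=3.8637
    cross x-line → (0,4), t=0.4866 (wall)
  → r_1 = 0.4866
beam 2: φ=0°, α=255°
  d=(-0.2588,-0.9659)  start (1,4)  tX=1.8159 tY=0.6936  stride 1/|dx|=3.8637 1/|dy|=1.0353
    cross y-line → (1,3), t=0.6936
    cross y-line → (1,2), t=1.7289
    cross x-line → (0,2), t=1.8159 (wall)
  → r_2 = 1.8159
beam 3: φ=90°, α=345°
  d=(0.9659,-0.2588)  start (1,4)  tX=0.5487 tY=2.5887  stride 1/|dx|=1.0353 1/|dy|=3.8637
    cross x-line → (2,4), t=0.5487
    cross x-line → (3,4), t=1.5840
    cross y-line → (3,3), t=2.5887
    cross x-line → (4,3), t=2.6192 (wall)
  → r_3 = 2.6192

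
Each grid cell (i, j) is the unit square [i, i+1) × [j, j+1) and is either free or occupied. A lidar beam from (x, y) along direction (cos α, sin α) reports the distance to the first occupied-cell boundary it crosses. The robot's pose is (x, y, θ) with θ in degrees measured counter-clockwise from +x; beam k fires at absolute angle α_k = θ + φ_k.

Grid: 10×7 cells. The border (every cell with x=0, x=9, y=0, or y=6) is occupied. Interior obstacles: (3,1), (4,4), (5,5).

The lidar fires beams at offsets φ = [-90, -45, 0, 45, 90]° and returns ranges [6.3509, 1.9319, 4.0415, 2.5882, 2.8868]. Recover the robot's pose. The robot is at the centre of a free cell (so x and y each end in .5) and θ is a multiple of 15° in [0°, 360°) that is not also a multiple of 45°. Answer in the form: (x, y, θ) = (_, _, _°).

The pose lattice has 37·16 = 592 candidates. Test each by forward raycasting.
  (4.5, 1.5, 285°): beam 1 = 0.5176 ≠ 6.3509 ✗
  (3.5, 2.5, 150°): beam 1 = 1.7321 ≠ 6.3509 ✗
  (3.5, 3.5, 30°): beam 1 = 2.8868 ≠ 6.3509 ✗
  (4.5, 1.5, 105°): beam 1 = 4.6587 ≠ 6.3509 ✗
  …
  (3.5, 2.5, 120°): r_1=6.3509, r_2=1.9319, r_3=4.0415, r_4=2.5882, r_5=2.8868 — all match ✓
No second candidate reproduces the full scan.

(x, y, θ) = (3.5, 2.5, 120°)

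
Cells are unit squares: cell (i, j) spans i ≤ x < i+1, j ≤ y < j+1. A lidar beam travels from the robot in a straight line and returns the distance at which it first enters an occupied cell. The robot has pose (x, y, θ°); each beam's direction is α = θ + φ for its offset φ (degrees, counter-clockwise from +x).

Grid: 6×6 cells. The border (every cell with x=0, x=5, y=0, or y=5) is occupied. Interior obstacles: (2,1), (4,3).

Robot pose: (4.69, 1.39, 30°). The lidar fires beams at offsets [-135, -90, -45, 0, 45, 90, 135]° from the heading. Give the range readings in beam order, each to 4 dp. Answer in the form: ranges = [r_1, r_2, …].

beam 1: φ=-135°, α=255°
  direction (-0.2588, -0.9659); cell (4,1); t to first gridline: x 2.6660, y 0.4038 (then +3.8637 / +1.0353)
    (4,0) via y @ 0.4038  # hit
  → r_1 = 0.4038
beam 2: φ=-90°, α=300°
  direction (0.5000, -0.8660); cell (4,1); t to first gridline: x 0.6200, y 0.4503 (then +2.0000 / +1.1547)
    (4,0) via y @ 0.4503  # hit
  → r_2 = 0.4503
beam 3: φ=-45°, α=345°
  direction (0.9659, -0.2588); cell (4,1); t to first gridline: x 0.3209, y 1.5068 (then +1.0353 / +3.8637)
    (5,1) via x @ 0.3209  # hit
  → r_3 = 0.3209
beam 4: φ=0°, α=30°
  direction (0.8660, 0.5000); cell (4,1); t to first gridline: x 0.3580, y 1.2200 (then +1.1547 / +2.0000)
    (5,1) via x @ 0.3580  # hit
  → r_4 = 0.3580
beam 5: φ=45°, α=75°
  direction (0.2588, 0.9659); cell (4,1); t to first gridline: x 1.1977, y 0.6315 (then +3.8637 / +1.0353)
    (4,2) via y @ 0.6315
    (5,2) via x @ 1.1977  # hit
  → r_5 = 1.1977
beam 6: φ=90°, α=120°
  direction (-0.5000, 0.8660); cell (4,1); t to first gridline: x 1.3800, y 0.7044 (then +2.0000 / +1.1547)
    (4,2) via y @ 0.7044
    (3,2) via x @ 1.3800
    (3,3) via y @ 1.8591
    (3,4) via y @ 3.0138
    (2,4) via x @ 3.3800
    (2,5) via y @ 4.1685  # hit
  → r_6 = 4.1685
beam 7: φ=135°, α=165°
  direction (-0.9659, 0.2588); cell (4,1); t to first gridline: x 0.7143, y 2.3569 (then +1.0353 / +3.8637)
    (3,1) via x @ 0.7143
    (2,1) via x @ 1.7496  # hit
  → r_7 = 1.7496

ranges = [0.4038, 0.4503, 0.3209, 0.3580, 1.1977, 4.1685, 1.7496]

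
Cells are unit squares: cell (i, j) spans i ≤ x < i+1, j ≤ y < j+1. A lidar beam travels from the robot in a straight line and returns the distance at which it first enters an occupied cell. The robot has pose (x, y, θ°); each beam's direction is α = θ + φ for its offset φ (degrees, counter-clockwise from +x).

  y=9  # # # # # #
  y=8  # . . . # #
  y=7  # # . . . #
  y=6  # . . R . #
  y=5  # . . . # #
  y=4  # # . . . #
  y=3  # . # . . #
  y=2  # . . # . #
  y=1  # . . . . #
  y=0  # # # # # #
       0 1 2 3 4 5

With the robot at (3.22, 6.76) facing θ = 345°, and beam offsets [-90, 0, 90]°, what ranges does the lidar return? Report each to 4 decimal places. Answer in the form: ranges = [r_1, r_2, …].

ranges = [2.8574, 1.8428, 2.3190]

beam 1: φ=-90°, α=255°
  cosα=-0.2588 sinα=-0.9659 | (3,6) | tMaxX 0.8500 tMaxY 0.7868 | tΔX 3.8637 tΔY 1.0353
    t=0.7868 [y] (3,5)
    t=0.8500 [x] (2,5)
    t=1.8221 [y] (2,4)
    t=2.8574 [y] (2,3) — stop
  → r_1 = 2.8574
beam 2: φ=0°, α=345°
  cosα=0.9659 sinα=-0.2588 | (3,6) | tMaxX 0.8075 tMaxY 2.9364 | tΔX 1.0353 tΔY 3.8637
    t=0.8075 [x] (4,6)
    t=1.8428 [x] (5,6) — stop
  → r_2 = 1.8428
beam 3: φ=90°, α=75°
  cosα=0.2588 sinα=0.9659 | (3,6) | tMaxX 3.0137 tMaxY 0.2485 | tΔX 3.8637 tΔY 1.0353
    t=0.2485 [y] (3,7)
    t=1.2837 [y] (3,8)
    t=2.3190 [y] (3,9) — stop
  → r_3 = 2.3190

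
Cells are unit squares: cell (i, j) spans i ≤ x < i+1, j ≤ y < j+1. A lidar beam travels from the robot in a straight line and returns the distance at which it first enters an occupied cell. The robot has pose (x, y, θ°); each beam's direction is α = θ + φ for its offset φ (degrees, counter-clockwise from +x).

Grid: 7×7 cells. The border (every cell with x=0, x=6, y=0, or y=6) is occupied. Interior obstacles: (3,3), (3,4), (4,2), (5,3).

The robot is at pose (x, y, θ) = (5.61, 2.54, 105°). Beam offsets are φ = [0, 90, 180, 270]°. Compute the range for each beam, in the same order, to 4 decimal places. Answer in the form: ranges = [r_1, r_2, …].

beam 1: φ=0°, α=105°
  dir = (cos 105°, sin 105°) = (-0.2588, 0.9659); from cell (5,2)
  next x-line at t=2.3569, next y-line at t=0.4762; Δt_x=3.8637, Δt_y=1.0353
    y: enter (5,3) at t=0.4762 ← occupied
  → r_1 = 0.4762
beam 2: φ=90°, α=195°
  dir = (cos 195°, sin 195°) = (-0.9659, -0.2588); from cell (5,2)
  next x-line at t=0.6315, next y-line at t=2.0864; Δt_x=1.0353, Δt_y=3.8637
    x: enter (4,2) at t=0.6315 ← occupied
  → r_2 = 0.6315
beam 3: φ=180°, α=285°
  dir = (cos 285°, sin 285°) = (0.2588, -0.9659); from cell (5,2)
  next x-line at t=1.5068, next y-line at t=0.5590; Δt_x=3.8637, Δt_y=1.0353
    y: enter (5,1) at t=0.5590
    x: enter (6,1) at t=1.5068 ← occupied
  → r_3 = 1.5068
beam 4: φ=270°, α=15°
  dir = (cos 15°, sin 15°) = (0.9659, 0.2588); from cell (5,2)
  next x-line at t=0.4038, next y-line at t=1.7773; Δt_x=1.0353, Δt_y=3.8637
    x: enter (6,2) at t=0.4038 ← occupied
  → r_4 = 0.4038

ranges = [0.4762, 0.6315, 1.5068, 0.4038]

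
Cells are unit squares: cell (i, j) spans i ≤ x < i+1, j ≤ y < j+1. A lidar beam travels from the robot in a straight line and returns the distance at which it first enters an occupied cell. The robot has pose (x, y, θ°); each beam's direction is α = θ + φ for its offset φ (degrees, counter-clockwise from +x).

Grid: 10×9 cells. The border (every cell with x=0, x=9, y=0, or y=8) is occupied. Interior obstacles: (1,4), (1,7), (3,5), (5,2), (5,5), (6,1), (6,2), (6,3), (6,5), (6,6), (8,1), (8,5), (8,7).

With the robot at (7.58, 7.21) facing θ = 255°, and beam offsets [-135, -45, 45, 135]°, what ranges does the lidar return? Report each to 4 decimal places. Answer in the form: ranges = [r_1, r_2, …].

ranges = [0.9122, 0.6697, 1.3972, 0.4850]

beam 1: φ=-135°, α=120°
  d=(-0.5000,0.8660)  start (7,7)  tX=1.1600 tY=0.9122  stride 1/|dx|=2.0000 1/|dy|=1.1547
    cross y-line → (7,8), t=0.9122 (wall)
  → r_1 = 0.9122
beam 2: φ=-45°, α=210°
  d=(-0.8660,-0.5000)  start (7,7)  tX=0.6697 tY=0.4200  stride 1/|dx|=1.1547 1/|dy|=2.0000
    cross y-line → (7,6), t=0.4200
    cross x-line → (6,6), t=0.6697 (wall)
  → r_2 = 0.6697
beam 3: φ=45°, α=300°
  d=(0.5000,-0.8660)  start (7,7)  tX=0.8400 tY=0.2425  stride 1/|dx|=2.0000 1/|dy|=1.1547
    cross y-line → (7,6), t=0.2425
    cross x-line → (8,6), t=0.8400
    cross y-line → (8,5), t=1.3972 (wall)
  → r_3 = 1.3972
beam 4: φ=135°, α=30°
  d=(0.8660,0.5000)  start (7,7)  tX=0.4850 tY=1.5800  stride 1/|dx|=1.1547 1/|dy|=2.0000
    cross x-line → (8,7), t=0.4850 (wall)
  → r_4 = 0.4850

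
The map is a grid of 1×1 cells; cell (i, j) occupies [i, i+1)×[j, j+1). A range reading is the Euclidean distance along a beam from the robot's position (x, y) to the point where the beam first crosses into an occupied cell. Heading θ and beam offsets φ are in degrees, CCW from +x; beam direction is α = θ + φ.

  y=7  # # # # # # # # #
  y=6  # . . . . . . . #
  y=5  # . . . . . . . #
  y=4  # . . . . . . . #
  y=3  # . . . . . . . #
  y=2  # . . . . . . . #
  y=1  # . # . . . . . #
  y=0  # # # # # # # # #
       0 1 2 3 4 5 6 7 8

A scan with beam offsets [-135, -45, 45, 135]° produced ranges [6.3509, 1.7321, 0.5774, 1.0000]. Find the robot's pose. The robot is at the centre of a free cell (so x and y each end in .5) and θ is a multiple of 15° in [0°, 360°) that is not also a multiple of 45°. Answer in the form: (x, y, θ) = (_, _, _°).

(x, y, θ) = (6.5, 6.5, 15°)

Candidates: 41 free-cell centres × 16 headings = 656 poses. Raycast each; keep the one whose scan matches to 4 dp.
  (7.5, 1.5, 345°): beam 1 = 1.0000 ≠ 6.3509 ✗
  (3.5, 2.5, 195°): beam 1 = 5.1962 ≠ 6.3509 ✗
  (4.5, 6.5, 30°): beam 1 = 5.6940 ≠ 6.3509 ✗
  (7.5, 1.5, 150°): beam 1 = 0.5176 ≠ 6.3509 ✗
  …
  (6.5, 6.5, 15°): r_1=6.3509, r_2=1.7321, r_3=0.5774, r_4=1.0000 — all match ✓
Only this pose fits every beam.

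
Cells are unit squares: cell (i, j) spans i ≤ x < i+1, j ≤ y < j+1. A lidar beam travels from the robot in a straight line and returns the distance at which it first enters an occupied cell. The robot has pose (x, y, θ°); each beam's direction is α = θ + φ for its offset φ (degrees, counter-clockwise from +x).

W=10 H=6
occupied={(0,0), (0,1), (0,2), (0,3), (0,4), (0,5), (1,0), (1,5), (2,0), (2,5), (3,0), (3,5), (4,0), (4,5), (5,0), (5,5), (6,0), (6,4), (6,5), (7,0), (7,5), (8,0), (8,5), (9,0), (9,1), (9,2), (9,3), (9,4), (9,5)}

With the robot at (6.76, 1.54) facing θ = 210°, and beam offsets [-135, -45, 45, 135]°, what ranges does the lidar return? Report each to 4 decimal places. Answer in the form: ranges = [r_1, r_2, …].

ranges = [3.5821, 5.9632, 0.5590, 2.0864]

beam 1: φ=-135°, α=75°
  d=(0.2588,0.9659)  start (6,1)  tX=0.9273 tY=0.4762  stride 1/|dx|=3.8637 1/|dy|=1.0353
    cross y-line → (6,2), t=0.4762
    cross x-line → (7,2), t=0.9273
    cross y-line → (7,3), t=1.5115
    cross y-line → (7,4), t=2.5468
    cross y-line → (7,5), t=3.5821 (wall)
  → r_1 = 3.5821
beam 2: φ=-45°, α=165°
  d=(-0.9659,0.2588)  start (6,1)  tX=0.7868 tY=1.7773  stride 1/|dx|=1.0353 1/|dy|=3.8637
    cross x-line → (5,1), t=0.7868
    cross y-line → (5,2), t=1.7773
    cross x-line → (4,2), t=1.8221
    cross x-line → (3,2), t=2.8574
    cross x-line → (2,2), t=3.8926
    cross x-line → (1,2), t=4.9279
    cross y-line → (1,3), t=5.6410
    cross x-line → (0,3), t=5.9632 (wall)
  → r_2 = 5.9632
beam 3: φ=45°, α=255°
  d=(-0.2588,-0.9659)  start (6,1)  tX=2.9364 tY=0.5590  stride 1/|dx|=3.8637 1/|dy|=1.0353
    cross y-line → (6,0), t=0.5590 (wall)
  → r_3 = 0.5590
beam 4: φ=135°, α=345°
  d=(0.9659,-0.2588)  start (6,1)  tX=0.2485 tY=2.0864  stride 1/|dx|=1.0353 1/|dy|=3.8637
    cross x-line → (7,1), t=0.2485
    cross x-line → (8,1), t=1.2837
    cross y-line → (8,0), t=2.0864 (wall)
  → r_4 = 2.0864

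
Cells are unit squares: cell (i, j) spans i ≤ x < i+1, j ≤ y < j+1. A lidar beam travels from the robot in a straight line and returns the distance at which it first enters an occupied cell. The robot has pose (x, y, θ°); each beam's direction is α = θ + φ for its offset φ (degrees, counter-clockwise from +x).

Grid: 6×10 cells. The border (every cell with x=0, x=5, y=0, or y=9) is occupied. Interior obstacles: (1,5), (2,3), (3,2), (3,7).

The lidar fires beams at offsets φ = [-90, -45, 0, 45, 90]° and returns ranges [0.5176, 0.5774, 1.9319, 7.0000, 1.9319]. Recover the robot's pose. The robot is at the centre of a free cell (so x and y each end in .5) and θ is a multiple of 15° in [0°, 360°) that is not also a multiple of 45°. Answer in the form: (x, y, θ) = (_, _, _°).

(x, y, θ) = (1.5, 8.5, 255°)

Candidates: 28 free-cell centres × 16 headings = 448 poses. Raycast each; keep the one whose scan matches to 4 dp.
  (1.5, 7.5, 15°): beam 1 = 1.5529 ≠ 0.5176 ✗
  (1.5, 4.5, 75°): beam 1 = 3.6235 ≠ 0.5176 ✗
  (2.5, 4.5, 15°): beam 2 = 2.8868 ≠ 0.5774 ✗
  (4.5, 6.5, 345°): beam 1 = 3.6235 ≠ 0.5176 ✗
  …
  (1.5, 8.5, 255°): r_1=0.5176, r_2=0.5774, r_3=1.9319, r_4=7.0000, r_5=1.9319 — all match ✓
Unique over the lattice → pose = (1.5, 8.5, 255°).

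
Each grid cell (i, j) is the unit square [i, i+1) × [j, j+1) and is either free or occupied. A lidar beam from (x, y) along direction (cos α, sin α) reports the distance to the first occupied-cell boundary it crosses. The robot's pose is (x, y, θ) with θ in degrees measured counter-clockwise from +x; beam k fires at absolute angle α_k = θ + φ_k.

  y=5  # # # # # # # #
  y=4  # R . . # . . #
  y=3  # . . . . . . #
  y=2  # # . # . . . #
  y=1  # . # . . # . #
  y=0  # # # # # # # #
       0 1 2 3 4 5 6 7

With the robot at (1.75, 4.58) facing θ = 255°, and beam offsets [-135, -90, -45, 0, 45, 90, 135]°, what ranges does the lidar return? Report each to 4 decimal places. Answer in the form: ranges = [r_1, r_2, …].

ranges = [0.4850, 0.7765, 0.8660, 1.6357, 2.5000, 5.4352, 0.8400]

beam 1: φ=-135°, α=120°
  cosα=-0.5000 sinα=0.8660 | (1,4) | tMaxX 1.5000 tMaxY 0.4850 | tΔX 2.0000 tΔY 1.1547
    t=0.4850 [y] (1,5) — stop
  → r_1 = 0.4850
beam 2: φ=-90°, α=165°
  cosα=-0.9659 sinα=0.2588 | (1,4) | tMaxX 0.7765 tMaxY 1.6228 | tΔX 1.0353 tΔY 3.8637
    t=0.7765 [x] (0,4) — stop
  → r_2 = 0.7765
beam 3: φ=-45°, α=210°
  cosα=-0.8660 sinα=-0.5000 | (1,4) | tMaxX 0.8660 tMaxY 1.1600 | tΔX 1.1547 tΔY 2.0000
    t=0.8660 [x] (0,4) — stop
  → r_3 = 0.8660
beam 4: φ=0°, α=255°
  cosα=-0.2588 sinα=-0.9659 | (1,4) | tMaxX 2.8978 tMaxY 0.6005 | tΔX 3.8637 tΔY 1.0353
    t=0.6005 [y] (1,3)
    t=1.6357 [y] (1,2) — stop
  → r_4 = 1.6357
beam 5: φ=45°, α=300°
  cosα=0.5000 sinα=-0.8660 | (1,4) | tMaxX 0.5000 tMaxY 0.6697 | tΔX 2.0000 tΔY 1.1547
    t=0.5000 [x] (2,4)
    t=0.6697 [y] (2,3)
    t=1.8244 [y] (2,2)
    t=2.5000 [x] (3,2) — stop
  → r_5 = 2.5000
beam 6: φ=90°, α=345°
  cosα=0.9659 sinα=-0.2588 | (1,4) | tMaxX 0.2588 tMaxY 2.2409 | tΔX 1.0353 tΔY 3.8637
    t=0.2588 [x] (2,4)
    t=1.2941 [x] (3,4)
    t=2.2409 [y] (3,3)
    t=2.3294 [x] (4,3)
    t=3.3646 [x] (5,3)
    t=4.3999 [x] (6,3)
    t=5.4352 [x] (7,3) — stop
  → r_6 = 5.4352
beam 7: φ=135°, α=30°
  cosα=0.8660 sinα=0.5000 | (1,4) | tMaxX 0.2887 tMaxY 0.8400 | tΔX 1.1547 tΔY 2.0000
    t=0.2887 [x] (2,4)
    t=0.8400 [y] (2,5) — stop
  → r_7 = 0.8400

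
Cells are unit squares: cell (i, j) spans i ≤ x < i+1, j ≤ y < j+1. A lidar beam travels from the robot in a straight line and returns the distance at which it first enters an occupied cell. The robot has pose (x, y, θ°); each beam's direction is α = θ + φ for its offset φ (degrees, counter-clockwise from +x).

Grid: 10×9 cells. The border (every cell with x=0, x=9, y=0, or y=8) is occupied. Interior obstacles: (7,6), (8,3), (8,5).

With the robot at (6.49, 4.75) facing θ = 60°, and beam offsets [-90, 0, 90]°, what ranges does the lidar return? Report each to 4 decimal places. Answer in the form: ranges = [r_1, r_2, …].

beam 1: φ=-90°, α=330°
  dir = (cos 330°, sin 330°) = (0.8660, -0.5000); from cell (6,4)
  next x-line at t=0.5889, next y-line at t=1.5000; Δt_x=1.1547, Δt_y=2.0000
    x: enter (7,4) at t=0.5889
    y: enter (7,3) at t=1.5000
    x: enter (8,3) at t=1.7436 ← occupied
  → r_1 = 1.7436
beam 2: φ=0°, α=60°
  dir = (cos 60°, sin 60°) = (0.5000, 0.8660); from cell (6,4)
  next x-line at t=1.0200, next y-line at t=0.2887; Δt_x=2.0000, Δt_y=1.1547
    y: enter (6,5) at t=0.2887
    x: enter (7,5) at t=1.0200
    y: enter (7,6) at t=1.4434 ← occupied
  → r_2 = 1.4434
beam 3: φ=90°, α=150°
  dir = (cos 150°, sin 150°) = (-0.8660, 0.5000); from cell (6,4)
  next x-line at t=0.5658, next y-line at t=0.5000; Δt_x=1.1547, Δt_y=2.0000
    y: enter (6,5) at t=0.5000
    x: enter (5,5) at t=0.5658
    x: enter (4,5) at t=1.7205
    y: enter (4,6) at t=2.5000
    x: enter (3,6) at t=2.8752
    x: enter (2,6) at t=4.0299
    y: enter (2,7) at t=4.5000
    x: enter (1,7) at t=5.1846
    x: enter (0,7) at t=6.3393 ← occupied
  → r_3 = 6.3393

ranges = [1.7436, 1.4434, 6.3393]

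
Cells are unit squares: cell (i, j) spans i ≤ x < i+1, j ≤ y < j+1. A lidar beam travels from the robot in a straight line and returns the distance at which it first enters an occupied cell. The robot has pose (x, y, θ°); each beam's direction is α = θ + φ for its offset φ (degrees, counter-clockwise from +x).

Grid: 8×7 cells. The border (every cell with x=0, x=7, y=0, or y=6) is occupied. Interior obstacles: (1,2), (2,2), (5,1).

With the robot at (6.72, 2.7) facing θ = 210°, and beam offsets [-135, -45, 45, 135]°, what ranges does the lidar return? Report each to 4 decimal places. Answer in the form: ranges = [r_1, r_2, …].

beam 1: φ=-135°, α=75°
  d=(0.2588,0.9659)  start (6,2)  tX=1.0818 tY=0.3106  stride 1/|dx|=3.8637 1/|dy|=1.0353
    cross y-line → (6,3), t=0.3106
    cross x-line → (7,3), t=1.0818 (wall)
  → r_1 = 1.0818
beam 2: φ=-45°, α=165°
  d=(-0.9659,0.2588)  start (6,2)  tX=0.7454 tY=1.1591  stride 1/|dx|=1.0353 1/|dy|=3.8637
    cross x-line → (5,2), t=0.7454
    cross y-line → (5,3), t=1.1591
    cross x-line → (4,3), t=1.7807
    cross x-line → (3,3), t=2.8160
    cross x-line → (2,3), t=3.8512
    cross x-line → (1,3), t=4.8865
    cross y-line → (1,4), t=5.0228
    cross x-line → (0,4), t=5.9218 (wall)
  → r_2 = 5.9218
beam 3: φ=45°, α=255°
  d=(-0.2588,-0.9659)  start (6,2)  tX=2.7819 tY=0.7247  stride 1/|dx|=3.8637 1/|dy|=1.0353
    cross y-line → (6,1), t=0.7247
    cross y-line → (6,0), t=1.7600 (wall)
  → r_3 = 1.7600
beam 4: φ=135°, α=345°
  d=(0.9659,-0.2588)  start (6,2)  tX=0.2899 tY=2.7046  stride 1/|dx|=1.0353 1/|dy|=3.8637
    cross x-line → (7,2), t=0.2899 (wall)
  → r_4 = 0.2899

ranges = [1.0818, 5.9218, 1.7600, 0.2899]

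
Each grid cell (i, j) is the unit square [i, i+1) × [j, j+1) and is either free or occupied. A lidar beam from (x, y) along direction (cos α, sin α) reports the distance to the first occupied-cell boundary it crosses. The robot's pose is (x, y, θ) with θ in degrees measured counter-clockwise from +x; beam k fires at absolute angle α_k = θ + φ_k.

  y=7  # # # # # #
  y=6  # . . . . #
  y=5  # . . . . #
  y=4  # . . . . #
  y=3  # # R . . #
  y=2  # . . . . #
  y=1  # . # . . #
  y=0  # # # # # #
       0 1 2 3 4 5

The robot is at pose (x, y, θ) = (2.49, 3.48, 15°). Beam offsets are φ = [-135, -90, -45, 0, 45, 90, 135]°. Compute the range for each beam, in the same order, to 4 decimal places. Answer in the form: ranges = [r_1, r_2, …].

beam 1: φ=-135°, α=240°
  dir = (cos 240°, sin 240°) = (-0.5000, -0.8660); from cell (2,3)
  next x-line at t=0.9800, next y-line at t=0.5543; Δt_x=2.0000, Δt_y=1.1547
    y: enter (2,2) at t=0.5543
    x: enter (1,2) at t=0.9800
    y: enter (1,1) at t=1.7090
    y: enter (1,0) at t=2.8637 ← occupied
  → r_1 = 2.8637
beam 2: φ=-90°, α=285°
  dir = (cos 285°, sin 285°) = (0.2588, -0.9659); from cell (2,3)
  next x-line at t=1.9705, next y-line at t=0.4969; Δt_x=3.8637, Δt_y=1.0353
    y: enter (2,2) at t=0.4969
    y: enter (2,1) at t=1.5322 ← occupied
  → r_2 = 1.5322
beam 3: φ=-45°, α=330°
  dir = (cos 330°, sin 330°) = (0.8660, -0.5000); from cell (2,3)
  next x-line at t=0.5889, next y-line at t=0.9600; Δt_x=1.1547, Δt_y=2.0000
    x: enter (3,3) at t=0.5889
    y: enter (3,2) at t=0.9600
    x: enter (4,2) at t=1.7436
    x: enter (5,2) at t=2.8983 ← occupied
  → r_3 = 2.8983
beam 4: φ=0°, α=15°
  dir = (cos 15°, sin 15°) = (0.9659, 0.2588); from cell (2,3)
  next x-line at t=0.5280, next y-line at t=2.0091; Δt_x=1.0353, Δt_y=3.8637
    x: enter (3,3) at t=0.5280
    x: enter (4,3) at t=1.5633
    y: enter (4,4) at t=2.0091
    x: enter (5,4) at t=2.5985 ← occupied
  → r_4 = 2.5985
beam 5: φ=45°, α=60°
  dir = (cos 60°, sin 60°) = (0.5000, 0.8660); from cell (2,3)
  next x-line at t=1.0200, next y-line at t=0.6004; Δt_x=2.0000, Δt_y=1.1547
    y: enter (2,4) at t=0.6004
    x: enter (3,4) at t=1.0200
    y: enter (3,5) at t=1.7551
    y: enter (3,6) at t=2.9098
    x: enter (4,6) at t=3.0200
    y: enter (4,7) at t=4.0645 ← occupied
  → r_5 = 4.0645
beam 6: φ=90°, α=105°
  dir = (cos 105°, sin 105°) = (-0.2588, 0.9659); from cell (2,3)
  next x-line at t=1.8932, next y-line at t=0.5383; Δt_x=3.8637, Δt_y=1.0353
    y: enter (2,4) at t=0.5383
    y: enter (2,5) at t=1.5736
    x: enter (1,5) at t=1.8932
    y: enter (1,6) at t=2.6089
    y: enter (1,7) at t=3.6442 ← occupied
  → r_6 = 3.6442
beam 7: φ=135°, α=150°
  dir = (cos 150°, sin 150°) = (-0.8660, 0.5000); from cell (2,3)
  next x-line at t=0.5658, next y-line at t=1.0400; Δt_x=1.1547, Δt_y=2.0000
    x: enter (1,3) at t=0.5658 ← occupied
  → r_7 = 0.5658

ranges = [2.8637, 1.5322, 2.8983, 2.5985, 4.0645, 3.6442, 0.5658]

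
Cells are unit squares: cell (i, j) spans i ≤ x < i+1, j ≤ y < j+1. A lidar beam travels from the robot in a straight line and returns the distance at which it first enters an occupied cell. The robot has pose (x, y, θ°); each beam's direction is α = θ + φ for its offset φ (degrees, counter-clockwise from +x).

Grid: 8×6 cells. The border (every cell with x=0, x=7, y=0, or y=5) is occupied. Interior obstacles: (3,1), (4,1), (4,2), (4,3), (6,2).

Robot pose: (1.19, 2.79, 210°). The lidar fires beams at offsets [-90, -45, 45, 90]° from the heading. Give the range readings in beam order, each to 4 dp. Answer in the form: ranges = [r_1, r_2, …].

ranges = [0.3800, 0.1967, 0.7341, 2.0669]

beam 1: φ=-90°, α=120°
  d=(-0.5000,0.8660)  start (1,2)  tX=0.3800 tY=0.2425  stride 1/|dx|=2.0000 1/|dy|=1.1547
    cross y-line → (1,3), t=0.2425
    cross x-line → (0,3), t=0.3800 (wall)
  → r_1 = 0.3800
beam 2: φ=-45°, α=165°
  d=(-0.9659,0.2588)  start (1,2)  tX=0.1967 tY=0.8114  stride 1/|dx|=1.0353 1/|dy|=3.8637
    cross x-line → (0,2), t=0.1967 (wall)
  → r_2 = 0.1967
beam 3: φ=45°, α=255°
  d=(-0.2588,-0.9659)  start (1,2)  tX=0.7341 tY=0.8179  stride 1/|dx|=3.8637 1/|dy|=1.0353
    cross x-line → (0,2), t=0.7341 (wall)
  → r_3 = 0.7341
beam 4: φ=90°, α=300°
  d=(0.5000,-0.8660)  start (1,2)  tX=1.6200 tY=0.9122  stride 1/|dx|=2.0000 1/|dy|=1.1547
    cross y-line → (1,1), t=0.9122
    cross x-line → (2,1), t=1.6200
    cross y-line → (2,0), t=2.0669 (wall)
  → r_4 = 2.0669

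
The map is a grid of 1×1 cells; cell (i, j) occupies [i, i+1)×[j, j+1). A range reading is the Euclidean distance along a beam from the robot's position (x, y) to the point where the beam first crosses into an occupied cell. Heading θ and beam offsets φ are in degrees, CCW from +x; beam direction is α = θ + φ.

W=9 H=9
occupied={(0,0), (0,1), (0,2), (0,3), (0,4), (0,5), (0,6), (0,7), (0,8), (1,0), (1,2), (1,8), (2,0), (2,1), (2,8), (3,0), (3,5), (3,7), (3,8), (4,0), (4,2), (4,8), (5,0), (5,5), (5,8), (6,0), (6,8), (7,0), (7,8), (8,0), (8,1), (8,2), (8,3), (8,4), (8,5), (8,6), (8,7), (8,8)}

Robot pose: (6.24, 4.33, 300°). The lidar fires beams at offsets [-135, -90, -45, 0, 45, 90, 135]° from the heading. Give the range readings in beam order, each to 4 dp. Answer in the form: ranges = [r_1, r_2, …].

ranges = [2.5887, 4.6600, 3.4475, 3.5200, 1.8221, 2.0323, 3.7995]

beam 1: φ=-135°, α=165°
  direction (-0.9659, 0.2588); cell (6,4); t to first gridline: x 0.2485, y 2.5887 (then +1.0353 / +3.8637)
    (5,4) via x @ 0.2485
    (4,4) via x @ 1.2837
    (3,4) via x @ 2.3190
    (3,5) via y @ 2.5887  # hit
  → r_1 = 2.5887
beam 2: φ=-90°, α=210°
  direction (-0.8660, -0.5000); cell (6,4); t to first gridline: x 0.2771, y 0.6600 (then +1.1547 / +2.0000)
    (5,4) via x @ 0.2771
    (5,3) via y @ 0.6600
    (4,3) via x @ 1.4318
    (3,3) via x @ 2.5865
    (3,2) via y @ 2.6600
    (2,2) via x @ 3.7412
    (2,1) via y @ 4.6600  # hit
  → r_2 = 4.6600
beam 3: φ=-45°, α=255°
  direction (-0.2588, -0.9659); cell (6,4); t to first gridline: x 0.9273, y 0.3416 (then +3.8637 / +1.0353)
    (6,3) via y @ 0.3416
    (5,3) via x @ 0.9273
    (5,2) via y @ 1.3769
    (5,1) via y @ 2.4122
    (5,0) via y @ 3.4475  # hit
  → r_3 = 3.4475
beam 4: φ=0°, α=300°
  direction (0.5000, -0.8660); cell (6,4); t to first gridline: x 1.5200, y 0.3811 (then +2.0000 / +1.1547)
    (6,3) via y @ 0.3811
    (7,3) via x @ 1.5200
    (7,2) via y @ 1.5358
    (7,1) via y @ 2.6905
    (8,1) via x @ 3.5200  # hit
  → r_4 = 3.5200
beam 5: φ=45°, α=345°
  direction (0.9659, -0.2588); cell (6,4); t to first gridline: x 0.7868, y 1.2750 (then +1.0353 / +3.8637)
    (7,4) via x @ 0.7868
    (7,3) via y @ 1.2750
    (8,3) via x @ 1.8221  # hit
  → r_5 = 1.8221
beam 6: φ=90°, α=30°
  direction (0.8660, 0.5000); cell (6,4); t to first gridline: x 0.8776, y 1.3400 (then +1.1547 / +2.0000)
    (7,4) via x @ 0.8776
    (7,5) via y @ 1.3400
    (8,5) via x @ 2.0323  # hit
  → r_6 = 2.0323
beam 7: φ=135°, α=75°
  direction (0.2588, 0.9659); cell (6,4); t to first gridline: x 2.9364, y 0.6936 (then +3.8637 / +1.0353)
    (6,5) via y @ 0.6936
    (6,6) via y @ 1.7289
    (6,7) via y @ 2.7642
    (7,7) via x @ 2.9364
    (7,8) via y @ 3.7995  # hit
  → r_7 = 3.7995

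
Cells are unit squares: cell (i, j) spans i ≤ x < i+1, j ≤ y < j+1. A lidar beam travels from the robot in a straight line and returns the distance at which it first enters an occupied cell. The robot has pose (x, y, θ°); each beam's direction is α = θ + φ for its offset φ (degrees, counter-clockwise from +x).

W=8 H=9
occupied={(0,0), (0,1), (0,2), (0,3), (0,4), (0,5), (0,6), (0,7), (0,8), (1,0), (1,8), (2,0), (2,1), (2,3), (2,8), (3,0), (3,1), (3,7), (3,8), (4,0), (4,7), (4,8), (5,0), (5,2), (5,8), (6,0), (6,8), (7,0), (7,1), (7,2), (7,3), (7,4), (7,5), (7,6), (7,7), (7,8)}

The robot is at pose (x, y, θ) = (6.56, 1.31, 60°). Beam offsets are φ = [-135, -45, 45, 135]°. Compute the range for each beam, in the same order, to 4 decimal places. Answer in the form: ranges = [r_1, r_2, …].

ranges = [0.3209, 0.4555, 6.0274, 1.1977]

beam 1: φ=-135°, α=285°
  dir = (cos 285°, sin 285°) = (0.2588, -0.9659); from cell (6,1)
  next x-line at t=1.7000, next y-line at t=0.3209; Δt_x=3.8637, Δt_y=1.0353
    y: enter (6,0) at t=0.3209 ← occupied
  → r_1 = 0.3209
beam 2: φ=-45°, α=15°
  dir = (cos 15°, sin 15°) = (0.9659, 0.2588); from cell (6,1)
  next x-line at t=0.4555, next y-line at t=2.6660; Δt_x=1.0353, Δt_y=3.8637
    x: enter (7,1) at t=0.4555 ← occupied
  → r_2 = 0.4555
beam 3: φ=45°, α=105°
  dir = (cos 105°, sin 105°) = (-0.2588, 0.9659); from cell (6,1)
  next x-line at t=2.1637, next y-line at t=0.7143; Δt_x=3.8637, Δt_y=1.0353
    y: enter (6,2) at t=0.7143
    y: enter (6,3) at t=1.7496
    x: enter (5,3) at t=2.1637
    y: enter (5,4) at t=2.7849
    y: enter (5,5) at t=3.8202
    y: enter (5,6) at t=4.8554
    y: enter (5,7) at t=5.8907
    x: enter (4,7) at t=6.0274 ← occupied
  → r_3 = 6.0274
beam 4: φ=135°, α=195°
  dir = (cos 195°, sin 195°) = (-0.9659, -0.2588); from cell (6,1)
  next x-line at t=0.5798, next y-line at t=1.1977; Δt_x=1.0353, Δt_y=3.8637
    x: enter (5,1) at t=0.5798
    y: enter (5,0) at t=1.1977 ← occupied
  → r_4 = 1.1977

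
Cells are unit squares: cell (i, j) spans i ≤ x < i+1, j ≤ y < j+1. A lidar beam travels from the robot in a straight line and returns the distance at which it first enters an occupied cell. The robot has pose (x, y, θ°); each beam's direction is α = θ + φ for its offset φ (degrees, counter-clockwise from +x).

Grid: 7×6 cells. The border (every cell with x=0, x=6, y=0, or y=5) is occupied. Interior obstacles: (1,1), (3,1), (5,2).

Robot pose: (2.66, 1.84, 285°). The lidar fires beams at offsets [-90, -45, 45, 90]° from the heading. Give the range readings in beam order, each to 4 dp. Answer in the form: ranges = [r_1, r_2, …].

ranges = [0.6833, 0.9699, 0.3926, 0.3520]

beam 1: φ=-90°, α=195°
  d=(-0.9659,-0.2588)  start (2,1)  tX=0.6833 tY=3.2455  stride 1/|dx|=1.0353 1/|dy|=3.8637
    cross x-line → (1,1), t=0.6833 (wall)
  → r_1 = 0.6833
beam 2: φ=-45°, α=240°
  d=(-0.5000,-0.8660)  start (2,1)  tX=1.3200 tY=0.9699  stride 1/|dx|=2.0000 1/|dy|=1.1547
    cross y-line → (2,0), t=0.9699 (wall)
  → r_2 = 0.9699
beam 3: φ=45°, α=330°
  d=(0.8660,-0.5000)  start (2,1)  tX=0.3926 tY=1.6800  stride 1/|dx|=1.1547 1/|dy|=2.0000
    cross x-line → (3,1), t=0.3926 (wall)
  → r_3 = 0.3926
beam 4: φ=90°, α=15°
  d=(0.9659,0.2588)  start (2,1)  tX=0.3520 tY=0.6182  stride 1/|dx|=1.0353 1/|dy|=3.8637
    cross x-line → (3,1), t=0.3520 (wall)
  → r_4 = 0.3520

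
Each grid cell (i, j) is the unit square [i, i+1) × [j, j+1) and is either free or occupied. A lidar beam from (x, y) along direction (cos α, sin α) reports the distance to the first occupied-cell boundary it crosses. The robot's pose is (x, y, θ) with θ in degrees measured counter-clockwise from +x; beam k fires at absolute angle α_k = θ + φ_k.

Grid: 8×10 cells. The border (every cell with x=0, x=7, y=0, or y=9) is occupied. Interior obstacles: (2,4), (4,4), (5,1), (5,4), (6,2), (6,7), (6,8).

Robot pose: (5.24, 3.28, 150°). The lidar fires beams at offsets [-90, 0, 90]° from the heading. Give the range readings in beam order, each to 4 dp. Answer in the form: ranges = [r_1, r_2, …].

ranges = [0.8314, 2.5865, 2.6327]

beam 1: φ=-90°, α=60°
  d=(0.5000,0.8660)  start (5,3)  tX=1.5200 tY=0.8314  stride 1/|dx|=2.0000 1/|dy|=1.1547
    cross y-line → (5,4), t=0.8314 (wall)
  → r_1 = 0.8314
beam 2: φ=0°, α=150°
  d=(-0.8660,0.5000)  start (5,3)  tX=0.2771 tY=1.4400  stride 1/|dx|=1.1547 1/|dy|=2.0000
    cross x-line → (4,3), t=0.2771
    cross x-line → (3,3), t=1.4318
    cross y-line → (3,4), t=1.4400
    cross x-line → (2,4), t=2.5865 (wall)
  → r_2 = 2.5865
beam 3: φ=90°, α=240°
  d=(-0.5000,-0.8660)  start (5,3)  tX=0.4800 tY=0.3233  stride 1/|dx|=2.0000 1/|dy|=1.1547
    cross y-line → (5,2), t=0.3233
    cross x-line → (4,2), t=0.4800
    cross y-line → (4,1), t=1.4780
    cross x-line → (3,1), t=2.4800
    cross y-line → (3,0), t=2.6327 (wall)
  → r_3 = 2.6327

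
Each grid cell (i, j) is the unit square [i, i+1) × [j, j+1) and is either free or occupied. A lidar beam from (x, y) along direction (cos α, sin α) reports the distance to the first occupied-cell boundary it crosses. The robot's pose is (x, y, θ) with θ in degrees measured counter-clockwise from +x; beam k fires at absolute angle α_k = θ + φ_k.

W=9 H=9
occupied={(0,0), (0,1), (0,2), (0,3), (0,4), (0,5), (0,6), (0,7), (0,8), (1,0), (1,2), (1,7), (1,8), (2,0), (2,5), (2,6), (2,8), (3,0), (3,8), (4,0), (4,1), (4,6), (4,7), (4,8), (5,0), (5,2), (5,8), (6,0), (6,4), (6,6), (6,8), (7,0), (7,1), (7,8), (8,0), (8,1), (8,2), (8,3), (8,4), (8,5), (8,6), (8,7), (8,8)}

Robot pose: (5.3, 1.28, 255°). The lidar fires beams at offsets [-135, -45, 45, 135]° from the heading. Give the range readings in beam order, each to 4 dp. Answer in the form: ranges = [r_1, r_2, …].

beam 1: φ=-135°, α=120°
  d=(-0.5000,0.8660)  start (5,1)  tX=0.6000 tY=0.8314  stride 1/|dx|=2.0000 1/|dy|=1.1547
    cross x-line → (4,1), t=0.6000 (wall)
  → r_1 = 0.6000
beam 2: φ=-45°, α=210°
  d=(-0.8660,-0.5000)  start (5,1)  tX=0.3464 tY=0.5600  stride 1/|dx|=1.1547 1/|dy|=2.0000
    cross x-line → (4,1), t=0.3464 (wall)
  → r_2 = 0.3464
beam 3: φ=45°, α=300°
  d=(0.5000,-0.8660)  start (5,1)  tX=1.4000 tY=0.3233  stride 1/|dx|=2.0000 1/|dy|=1.1547
    cross y-line → (5,0), t=0.3233 (wall)
  → r_3 = 0.3233
beam 4: φ=135°, α=30°
  d=(0.8660,0.5000)  start (5,1)  tX=0.8083 tY=1.4400  stride 1/|dx|=1.1547 1/|dy|=2.0000
    cross x-line → (6,1), t=0.8083
    cross y-line → (6,2), t=1.4400
    cross x-line → (7,2), t=1.9630
    cross x-line → (8,2), t=3.1177 (wall)
  → r_4 = 3.1177

ranges = [0.6000, 0.3464, 0.3233, 3.1177]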